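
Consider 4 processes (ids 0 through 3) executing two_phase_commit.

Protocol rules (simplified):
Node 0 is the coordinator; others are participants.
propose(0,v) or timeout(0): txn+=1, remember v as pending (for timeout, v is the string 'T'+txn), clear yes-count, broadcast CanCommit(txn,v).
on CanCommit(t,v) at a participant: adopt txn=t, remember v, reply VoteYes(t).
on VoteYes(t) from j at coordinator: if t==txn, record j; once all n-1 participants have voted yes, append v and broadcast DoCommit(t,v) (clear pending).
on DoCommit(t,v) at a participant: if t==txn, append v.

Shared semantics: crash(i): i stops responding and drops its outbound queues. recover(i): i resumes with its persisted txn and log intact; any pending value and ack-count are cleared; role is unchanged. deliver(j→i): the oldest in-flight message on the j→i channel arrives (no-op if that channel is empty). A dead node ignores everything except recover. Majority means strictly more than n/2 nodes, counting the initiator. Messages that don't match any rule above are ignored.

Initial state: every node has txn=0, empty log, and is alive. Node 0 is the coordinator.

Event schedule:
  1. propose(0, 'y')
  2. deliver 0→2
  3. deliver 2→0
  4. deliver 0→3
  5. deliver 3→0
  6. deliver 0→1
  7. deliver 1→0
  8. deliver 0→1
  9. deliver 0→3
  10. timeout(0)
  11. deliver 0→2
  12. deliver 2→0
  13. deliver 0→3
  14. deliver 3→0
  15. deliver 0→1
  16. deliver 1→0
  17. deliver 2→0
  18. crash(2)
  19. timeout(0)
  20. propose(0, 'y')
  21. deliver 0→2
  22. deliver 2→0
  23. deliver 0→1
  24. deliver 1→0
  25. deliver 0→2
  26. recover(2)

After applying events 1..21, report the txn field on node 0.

after 1 — propose(0,'y'): n0:coor/t1/[-]
after 2 — deliver 0→2: n2:part/t1/[-]
after 3 — deliver 2→0: ·
after 4 — deliver 0→3: n3:part/t1/[-]
after 5 — deliver 3→0: ·
after 6 — deliver 0→1: n1:part/t1/[-]
after 7 — deliver 1→0: n0:coor/t1/[y]
after 8 — deliver 0→1: n1:part/t1/[y]
after 9 — deliver 0→3: n3:part/t1/[y]
after 10 — timeout(0): n0:coor/t2/[y]
after 11 — deliver 0→2: n2:part/t1/[y]
after 12 — deliver 2→0: ·
after 13 — deliver 0→3: n3:part/t2/[y]
after 14 — deliver 3→0: ·
after 15 — deliver 0→1: n1:part/t2/[y]
after 16 — deliver 1→0: ·
after 17 — deliver 2→0: ·
after 18 — crash(2): n2:✗part/t1/[y]
after 19 — timeout(0): n0:coor/t3/[y]
after 20 — propose(0,'y'): n0:coor/t4/[y]
after 21 — deliver 0→2: ·

4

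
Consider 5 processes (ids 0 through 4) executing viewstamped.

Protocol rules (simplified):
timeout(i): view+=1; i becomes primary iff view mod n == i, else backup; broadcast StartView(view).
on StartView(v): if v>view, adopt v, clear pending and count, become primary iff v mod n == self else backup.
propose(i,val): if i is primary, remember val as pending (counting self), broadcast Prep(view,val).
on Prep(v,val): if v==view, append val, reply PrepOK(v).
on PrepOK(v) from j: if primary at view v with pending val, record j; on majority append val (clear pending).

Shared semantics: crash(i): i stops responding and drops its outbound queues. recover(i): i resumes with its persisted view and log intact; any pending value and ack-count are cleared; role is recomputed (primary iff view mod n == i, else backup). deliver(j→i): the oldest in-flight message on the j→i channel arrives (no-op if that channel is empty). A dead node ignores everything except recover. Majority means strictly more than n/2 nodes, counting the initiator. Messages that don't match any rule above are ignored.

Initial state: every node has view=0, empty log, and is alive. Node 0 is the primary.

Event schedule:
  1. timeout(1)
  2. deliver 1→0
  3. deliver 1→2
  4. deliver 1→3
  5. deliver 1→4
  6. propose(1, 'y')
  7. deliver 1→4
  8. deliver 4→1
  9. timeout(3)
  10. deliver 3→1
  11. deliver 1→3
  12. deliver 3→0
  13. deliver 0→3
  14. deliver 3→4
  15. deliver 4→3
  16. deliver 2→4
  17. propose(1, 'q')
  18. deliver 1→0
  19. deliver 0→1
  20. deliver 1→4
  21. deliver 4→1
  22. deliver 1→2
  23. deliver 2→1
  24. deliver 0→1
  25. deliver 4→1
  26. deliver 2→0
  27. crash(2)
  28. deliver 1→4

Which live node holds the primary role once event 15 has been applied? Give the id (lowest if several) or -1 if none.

[1] timeout(1) → N1(prim v1 [-])
[2] deliver 1→0 → N0(back v1 [-])
[3] deliver 1→2 → N2(back v1 [-])
[4] deliver 1→3 → N3(back v1 [-])
[5] deliver 1→4 → N4(back v1 [-])
[6] propose(1,'y') → ∅
[7] deliver 1→4 → N4(back v1 [y])
[8] deliver 4→1 → ∅
[9] timeout(3) → N3(back v2 [-])
[10] deliver 3→1 → N1(back v2 [-])
[11] deliver 1→3 → ∅
[12] deliver 3→0 → N0(back v2 [-])
[13] deliver 0→3 → ∅
[14] deliver 3→4 → N4(back v2 [y])
[15] deliver 4→3 → ∅

-1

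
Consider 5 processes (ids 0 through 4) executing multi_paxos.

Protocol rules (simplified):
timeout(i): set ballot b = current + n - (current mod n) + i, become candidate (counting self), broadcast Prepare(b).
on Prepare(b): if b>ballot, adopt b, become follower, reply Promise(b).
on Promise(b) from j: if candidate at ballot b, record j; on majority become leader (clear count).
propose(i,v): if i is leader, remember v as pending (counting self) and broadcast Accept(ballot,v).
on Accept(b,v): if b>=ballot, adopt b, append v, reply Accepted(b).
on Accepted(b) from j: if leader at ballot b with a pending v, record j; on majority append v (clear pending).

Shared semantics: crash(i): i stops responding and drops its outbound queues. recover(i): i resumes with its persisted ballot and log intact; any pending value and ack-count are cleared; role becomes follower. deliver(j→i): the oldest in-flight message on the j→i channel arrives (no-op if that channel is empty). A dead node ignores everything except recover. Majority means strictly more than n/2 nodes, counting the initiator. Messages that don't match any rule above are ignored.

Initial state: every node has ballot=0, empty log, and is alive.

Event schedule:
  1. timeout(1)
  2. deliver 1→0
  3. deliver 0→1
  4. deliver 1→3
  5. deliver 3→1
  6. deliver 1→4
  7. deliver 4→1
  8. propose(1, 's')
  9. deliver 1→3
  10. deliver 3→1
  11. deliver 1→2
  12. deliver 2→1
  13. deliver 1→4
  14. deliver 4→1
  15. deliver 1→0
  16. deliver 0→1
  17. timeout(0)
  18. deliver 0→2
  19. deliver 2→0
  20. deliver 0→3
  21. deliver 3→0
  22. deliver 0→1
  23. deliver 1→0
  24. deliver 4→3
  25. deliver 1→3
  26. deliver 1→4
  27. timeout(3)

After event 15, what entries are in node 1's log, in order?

s

[1] timeout(1) → N1(cand b6 [-])
[2] deliver 1→0 → N0(foll b6 [-])
[3] deliver 0→1 → ∅
[4] deliver 1→3 → N3(foll b6 [-])
[5] deliver 3→1 → N1(lead b6 [-])
[6] deliver 1→4 → N4(foll b6 [-])
[7] deliver 4→1 → ∅
[8] propose(1,'s') → ∅
[9] deliver 1→3 → N3(foll b6 [s])
[10] deliver 3→1 → ∅
[11] deliver 1→2 → N2(foll b6 [-])
[12] deliver 2→1 → ∅
[13] deliver 1→4 → N4(foll b6 [s])
[14] deliver 4→1 → N1(lead b6 [s])
[15] deliver 1→0 → N0(foll b6 [s])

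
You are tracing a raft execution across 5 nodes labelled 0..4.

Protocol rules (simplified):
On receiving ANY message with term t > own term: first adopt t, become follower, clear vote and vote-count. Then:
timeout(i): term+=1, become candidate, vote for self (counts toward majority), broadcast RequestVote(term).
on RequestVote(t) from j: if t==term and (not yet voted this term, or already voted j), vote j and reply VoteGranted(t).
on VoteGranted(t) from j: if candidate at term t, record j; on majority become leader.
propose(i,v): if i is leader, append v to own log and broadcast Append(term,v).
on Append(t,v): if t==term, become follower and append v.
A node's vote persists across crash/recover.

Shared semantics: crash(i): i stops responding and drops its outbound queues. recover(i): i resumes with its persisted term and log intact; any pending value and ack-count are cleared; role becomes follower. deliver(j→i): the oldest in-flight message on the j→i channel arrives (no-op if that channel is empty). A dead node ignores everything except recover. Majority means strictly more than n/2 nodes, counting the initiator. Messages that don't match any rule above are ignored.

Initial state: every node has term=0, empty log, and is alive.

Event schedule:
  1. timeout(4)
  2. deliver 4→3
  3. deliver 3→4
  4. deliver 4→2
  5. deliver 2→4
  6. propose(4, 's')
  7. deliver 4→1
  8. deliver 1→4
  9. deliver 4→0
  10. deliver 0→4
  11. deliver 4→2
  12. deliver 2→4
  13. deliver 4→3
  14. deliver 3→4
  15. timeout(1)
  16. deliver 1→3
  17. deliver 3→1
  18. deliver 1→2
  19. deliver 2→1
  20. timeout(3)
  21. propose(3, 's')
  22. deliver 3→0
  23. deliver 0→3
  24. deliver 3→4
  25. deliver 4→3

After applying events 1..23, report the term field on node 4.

1

e1 timeout(4): 4[cand,t=1,-]
e2 deliver 4→3: 3[foll,t=1,-]
e3 deliver 3→4: ·
e4 deliver 4→2: 2[foll,t=1,-]
e5 deliver 2→4: 4[lead,t=1,-]
e6 propose(4,'s'): 4[lead,t=1,s]
e7 deliver 4→1: 1[foll,t=1,-]
e8 deliver 1→4: ·
e9 deliver 4→0: 0[foll,t=1,-]
e10 deliver 0→4: ·
e11 deliver 4→2: 2[foll,t=1,s]
e12 deliver 2→4: ·
e13 deliver 4→3: 3[foll,t=1,s]
e14 deliver 3→4: ·
e15 timeout(1): 1[cand,t=2,-]
e16 deliver 1→3: 3[foll,t=2,s]
e17 deliver 3→1: ·
e18 deliver 1→2: 2[foll,t=2,s]
e19 deliver 2→1: 1[lead,t=2,-]
e20 timeout(3): 3[cand,t=3,s]
e21 propose(3,'s'): ·
e22 deliver 3→0: 0[foll,t=3,-]
e23 deliver 0→3: ·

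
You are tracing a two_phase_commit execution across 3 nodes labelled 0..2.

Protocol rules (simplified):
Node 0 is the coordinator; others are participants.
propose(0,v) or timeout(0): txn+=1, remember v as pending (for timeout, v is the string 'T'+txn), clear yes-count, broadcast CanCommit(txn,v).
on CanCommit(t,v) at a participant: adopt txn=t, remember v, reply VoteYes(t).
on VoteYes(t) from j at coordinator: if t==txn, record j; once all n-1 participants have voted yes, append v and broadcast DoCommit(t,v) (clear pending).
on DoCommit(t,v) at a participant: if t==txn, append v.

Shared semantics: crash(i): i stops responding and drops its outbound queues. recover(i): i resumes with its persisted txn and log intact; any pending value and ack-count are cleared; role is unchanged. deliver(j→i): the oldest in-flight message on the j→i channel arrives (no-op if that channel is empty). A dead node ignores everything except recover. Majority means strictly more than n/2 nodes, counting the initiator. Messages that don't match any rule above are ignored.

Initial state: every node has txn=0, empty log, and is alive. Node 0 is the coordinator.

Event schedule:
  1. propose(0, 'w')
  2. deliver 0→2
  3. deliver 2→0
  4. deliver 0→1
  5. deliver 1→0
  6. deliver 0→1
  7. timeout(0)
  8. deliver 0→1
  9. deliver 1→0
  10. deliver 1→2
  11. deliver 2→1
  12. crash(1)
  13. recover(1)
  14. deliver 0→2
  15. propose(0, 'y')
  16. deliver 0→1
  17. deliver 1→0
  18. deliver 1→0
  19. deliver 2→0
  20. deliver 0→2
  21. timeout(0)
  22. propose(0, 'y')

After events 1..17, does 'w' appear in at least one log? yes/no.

e1 propose(0,'w'): 0[coor,t=1,-]
e2 deliver 0→2: 2[part,t=1,-]
e3 deliver 2→0: ·
e4 deliver 0→1: 1[part,t=1,-]
e5 deliver 1→0: 0[coor,t=1,w]
e6 deliver 0→1: 1[part,t=1,w]
e7 timeout(0): 0[coor,t=2,w]
e8 deliver 0→1: 1[part,t=2,w]
e9 deliver 1→0: ·
e10 deliver 1→2: ·
e11 deliver 2→1: ·
e12 crash(1): 1[✗part,t=2,w]
e13 recover(1): 1[part,t=2,w]
e14 deliver 0→2: 2[part,t=1,w]
e15 propose(0,'y'): 0[coor,t=3,w]
e16 deliver 0→1: 1[part,t=3,w]
e17 deliver 1→0: ·

yes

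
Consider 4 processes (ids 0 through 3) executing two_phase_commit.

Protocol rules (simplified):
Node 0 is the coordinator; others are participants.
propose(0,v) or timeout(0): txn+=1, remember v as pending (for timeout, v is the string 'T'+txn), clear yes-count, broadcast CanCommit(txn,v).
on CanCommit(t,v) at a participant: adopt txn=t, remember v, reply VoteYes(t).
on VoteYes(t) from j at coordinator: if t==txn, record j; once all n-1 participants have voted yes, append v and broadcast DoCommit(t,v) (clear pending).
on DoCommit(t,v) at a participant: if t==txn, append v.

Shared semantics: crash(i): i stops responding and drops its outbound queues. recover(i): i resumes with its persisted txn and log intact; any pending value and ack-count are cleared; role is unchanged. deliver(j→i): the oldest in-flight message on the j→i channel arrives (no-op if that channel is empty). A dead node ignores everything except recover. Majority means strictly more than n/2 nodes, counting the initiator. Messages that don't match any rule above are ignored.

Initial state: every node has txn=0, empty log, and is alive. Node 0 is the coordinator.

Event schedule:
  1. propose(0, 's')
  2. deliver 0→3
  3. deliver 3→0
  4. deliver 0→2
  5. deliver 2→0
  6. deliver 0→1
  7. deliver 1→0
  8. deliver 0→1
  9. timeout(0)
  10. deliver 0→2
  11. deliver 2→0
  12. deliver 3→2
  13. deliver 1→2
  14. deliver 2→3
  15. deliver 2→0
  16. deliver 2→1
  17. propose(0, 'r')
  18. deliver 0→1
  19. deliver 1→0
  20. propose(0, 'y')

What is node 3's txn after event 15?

1. propose(0,'s'):  <0:coor t1 ->
2. deliver 0→3:  <3:part t1 ->
3. deliver 3→0:  nop
4. deliver 0→2:  <2:part t1 ->
5. deliver 2→0:  nop
6. deliver 0→1:  <1:part t1 ->
7. deliver 1→0:  <0:coor t1 s>
8. deliver 0→1:  <1:part t1 s>
9. timeout(0):  <0:coor t2 s>
10. deliver 0→2:  <2:part t1 s>
11. deliver 2→0:  nop
12. deliver 3→2:  nop
13. deliver 1→2:  nop
14. deliver 2→3:  nop
15. deliver 2→0:  nop

1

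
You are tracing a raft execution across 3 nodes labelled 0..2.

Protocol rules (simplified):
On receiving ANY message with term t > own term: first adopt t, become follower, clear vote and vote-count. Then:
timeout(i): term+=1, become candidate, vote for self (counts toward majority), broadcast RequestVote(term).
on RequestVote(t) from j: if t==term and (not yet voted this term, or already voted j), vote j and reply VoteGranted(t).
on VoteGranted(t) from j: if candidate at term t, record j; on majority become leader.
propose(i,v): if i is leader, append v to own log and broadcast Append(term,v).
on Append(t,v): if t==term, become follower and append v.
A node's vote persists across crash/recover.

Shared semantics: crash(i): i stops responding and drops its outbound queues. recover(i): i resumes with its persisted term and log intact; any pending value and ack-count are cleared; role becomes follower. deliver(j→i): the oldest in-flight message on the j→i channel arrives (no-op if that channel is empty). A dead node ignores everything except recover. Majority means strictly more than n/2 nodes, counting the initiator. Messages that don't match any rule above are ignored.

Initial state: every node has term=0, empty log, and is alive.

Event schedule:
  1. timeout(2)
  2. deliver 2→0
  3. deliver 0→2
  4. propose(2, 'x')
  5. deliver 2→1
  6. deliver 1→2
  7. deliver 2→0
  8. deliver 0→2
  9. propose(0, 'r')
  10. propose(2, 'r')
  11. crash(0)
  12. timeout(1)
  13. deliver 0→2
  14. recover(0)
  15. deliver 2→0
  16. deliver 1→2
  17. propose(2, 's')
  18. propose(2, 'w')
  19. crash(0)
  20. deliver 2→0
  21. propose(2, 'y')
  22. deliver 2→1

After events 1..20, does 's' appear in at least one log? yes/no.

[1] timeout(2) → N2(cand t1 [-])
[2] deliver 2→0 → N0(foll t1 [-])
[3] deliver 0→2 → N2(lead t1 [-])
[4] propose(2,'x') → N2(lead t1 [x])
[5] deliver 2→1 → N1(foll t1 [-])
[6] deliver 1→2 → ∅
[7] deliver 2→0 → N0(foll t1 [x])
[8] deliver 0→2 → ∅
[9] propose(0,'r') → ∅
[10] propose(2,'r') → N2(lead t1 [x,r])
[11] crash(0) → N0(✗foll t1 [x])
[12] timeout(1) → N1(cand t2 [-])
[13] deliver 0→2 → ∅
[14] recover(0) → N0(foll t1 [x])
[15] deliver 2→0 → N0(foll t1 [x,r])
[16] deliver 1→2 → N2(foll t2 [x,r])
[17] propose(2,'s') → ∅
[18] propose(2,'w') → ∅
[19] crash(0) → N0(✗foll t1 [x,r])
[20] deliver 2→0 → ∅

no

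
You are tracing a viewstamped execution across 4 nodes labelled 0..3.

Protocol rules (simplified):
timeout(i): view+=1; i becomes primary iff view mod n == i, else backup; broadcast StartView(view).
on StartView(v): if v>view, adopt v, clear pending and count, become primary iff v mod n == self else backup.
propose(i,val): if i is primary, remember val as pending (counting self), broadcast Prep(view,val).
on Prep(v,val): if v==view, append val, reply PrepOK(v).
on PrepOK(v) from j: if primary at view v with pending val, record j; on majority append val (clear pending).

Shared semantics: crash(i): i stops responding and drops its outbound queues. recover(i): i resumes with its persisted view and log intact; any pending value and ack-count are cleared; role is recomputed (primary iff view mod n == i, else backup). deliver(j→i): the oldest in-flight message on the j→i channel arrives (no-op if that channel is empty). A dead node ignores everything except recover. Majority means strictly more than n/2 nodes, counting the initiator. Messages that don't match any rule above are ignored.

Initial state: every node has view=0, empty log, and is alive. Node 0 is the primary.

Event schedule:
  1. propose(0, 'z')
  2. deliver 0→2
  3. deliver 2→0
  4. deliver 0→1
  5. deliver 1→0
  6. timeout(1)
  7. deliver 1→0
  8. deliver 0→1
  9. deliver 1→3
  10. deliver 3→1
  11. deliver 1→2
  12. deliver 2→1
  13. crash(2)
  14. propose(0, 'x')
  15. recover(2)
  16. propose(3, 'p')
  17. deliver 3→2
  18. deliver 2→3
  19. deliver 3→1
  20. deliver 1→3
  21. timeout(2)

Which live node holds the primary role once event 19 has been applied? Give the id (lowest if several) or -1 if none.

1. propose(0,'z'):  nop
2. deliver 0→2:  <2:back v0 z>
3. deliver 2→0:  nop
4. deliver 0→1:  <1:back v0 z>
5. deliver 1→0:  <0:prim v0 z>
6. timeout(1):  <1:prim v1 z>
7. deliver 1→0:  <0:back v1 z>
8. deliver 0→1:  nop
9. deliver 1→3:  <3:back v1 ->
10. deliver 3→1:  nop
11. deliver 1→2:  <2:back v1 z>
12. deliver 2→1:  nop
13. crash(2):  <2:✗back v1 z>
14. propose(0,'x'):  nop
15. recover(2):  <2:back v1 z>
16. propose(3,'p'):  nop
17. deliver 3→2:  nop
18. deliver 2→3:  nop
19. deliver 3→1:  nop

1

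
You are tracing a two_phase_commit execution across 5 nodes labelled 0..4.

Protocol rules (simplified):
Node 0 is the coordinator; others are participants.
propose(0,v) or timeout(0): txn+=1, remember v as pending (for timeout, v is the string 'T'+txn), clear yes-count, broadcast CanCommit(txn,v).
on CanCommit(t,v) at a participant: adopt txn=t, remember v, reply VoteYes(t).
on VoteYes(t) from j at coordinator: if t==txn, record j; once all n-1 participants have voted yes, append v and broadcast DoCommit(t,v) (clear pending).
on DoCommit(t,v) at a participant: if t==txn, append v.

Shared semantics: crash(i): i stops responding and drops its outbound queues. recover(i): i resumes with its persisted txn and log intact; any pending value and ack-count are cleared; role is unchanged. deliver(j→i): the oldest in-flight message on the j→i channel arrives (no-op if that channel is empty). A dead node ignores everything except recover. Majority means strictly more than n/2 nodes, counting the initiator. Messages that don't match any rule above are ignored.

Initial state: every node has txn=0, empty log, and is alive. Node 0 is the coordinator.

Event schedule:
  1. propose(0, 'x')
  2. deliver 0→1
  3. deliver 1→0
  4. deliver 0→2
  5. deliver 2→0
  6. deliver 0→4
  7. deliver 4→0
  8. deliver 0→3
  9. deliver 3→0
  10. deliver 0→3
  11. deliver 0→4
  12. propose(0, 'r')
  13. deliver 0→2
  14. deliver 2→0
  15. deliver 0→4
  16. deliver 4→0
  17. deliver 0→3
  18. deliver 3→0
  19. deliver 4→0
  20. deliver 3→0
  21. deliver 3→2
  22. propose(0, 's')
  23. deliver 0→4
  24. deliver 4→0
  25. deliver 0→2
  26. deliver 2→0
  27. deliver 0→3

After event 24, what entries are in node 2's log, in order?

after 1 — propose(0,'x'): n0:coor/t1/[-]
after 2 — deliver 0→1: n1:part/t1/[-]
after 3 — deliver 1→0: ·
after 4 — deliver 0→2: n2:part/t1/[-]
after 5 — deliver 2→0: ·
after 6 — deliver 0→4: n4:part/t1/[-]
after 7 — deliver 4→0: ·
after 8 — deliver 0→3: n3:part/t1/[-]
after 9 — deliver 3→0: n0:coor/t1/[x]
after 10 — deliver 0→3: n3:part/t1/[x]
after 11 — deliver 0→4: n4:part/t1/[x]
after 12 — propose(0,'r'): n0:coor/t2/[x]
after 13 — deliver 0→2: n2:part/t1/[x]
after 14 — deliver 2→0: ·
after 15 — deliver 0→4: n4:part/t2/[x]
after 16 — deliver 4→0: ·
after 17 — deliver 0→3: n3:part/t2/[x]
after 18 — deliver 3→0: ·
after 19 — deliver 4→0: ·
after 20 — deliver 3→0: ·
after 21 — deliver 3→2: ·
after 22 — propose(0,'s'): n0:coor/t3/[x]
after 23 — deliver 0→4: n4:part/t3/[x]
after 24 — deliver 4→0: ·

x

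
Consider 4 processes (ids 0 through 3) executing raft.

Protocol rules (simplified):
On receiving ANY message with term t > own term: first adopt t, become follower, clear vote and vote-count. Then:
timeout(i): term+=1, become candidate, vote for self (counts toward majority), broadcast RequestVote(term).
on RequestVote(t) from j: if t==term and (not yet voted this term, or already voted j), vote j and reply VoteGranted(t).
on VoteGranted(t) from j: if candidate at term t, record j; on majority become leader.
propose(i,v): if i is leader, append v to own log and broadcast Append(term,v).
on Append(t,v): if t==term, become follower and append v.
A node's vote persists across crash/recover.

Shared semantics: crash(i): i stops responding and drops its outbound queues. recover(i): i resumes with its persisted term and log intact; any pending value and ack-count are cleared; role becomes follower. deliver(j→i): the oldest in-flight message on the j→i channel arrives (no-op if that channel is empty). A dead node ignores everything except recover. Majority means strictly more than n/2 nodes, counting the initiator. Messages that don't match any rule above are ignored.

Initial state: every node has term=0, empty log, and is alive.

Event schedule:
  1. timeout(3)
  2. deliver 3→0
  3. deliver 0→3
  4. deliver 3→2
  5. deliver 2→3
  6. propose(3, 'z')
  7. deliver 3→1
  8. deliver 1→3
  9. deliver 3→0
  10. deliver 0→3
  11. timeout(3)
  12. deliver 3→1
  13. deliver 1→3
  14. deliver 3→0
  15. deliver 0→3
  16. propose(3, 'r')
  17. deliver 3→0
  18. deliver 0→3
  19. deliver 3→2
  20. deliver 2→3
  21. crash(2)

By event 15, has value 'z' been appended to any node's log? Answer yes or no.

yes

[1] timeout(3) → N3(cand t1 [-])
[2] deliver 3→0 → N0(foll t1 [-])
[3] deliver 0→3 → ∅
[4] deliver 3→2 → N2(foll t1 [-])
[5] deliver 2→3 → N3(lead t1 [-])
[6] propose(3,'z') → N3(lead t1 [z])
[7] deliver 3→1 → N1(foll t1 [-])
[8] deliver 1→3 → ∅
[9] deliver 3→0 → N0(foll t1 [z])
[10] deliver 0→3 → ∅
[11] timeout(3) → N3(cand t2 [z])
[12] deliver 3→1 → N1(foll t1 [z])
[13] deliver 1→3 → ∅
[14] deliver 3→0 → N0(foll t2 [z])
[15] deliver 0→3 → ∅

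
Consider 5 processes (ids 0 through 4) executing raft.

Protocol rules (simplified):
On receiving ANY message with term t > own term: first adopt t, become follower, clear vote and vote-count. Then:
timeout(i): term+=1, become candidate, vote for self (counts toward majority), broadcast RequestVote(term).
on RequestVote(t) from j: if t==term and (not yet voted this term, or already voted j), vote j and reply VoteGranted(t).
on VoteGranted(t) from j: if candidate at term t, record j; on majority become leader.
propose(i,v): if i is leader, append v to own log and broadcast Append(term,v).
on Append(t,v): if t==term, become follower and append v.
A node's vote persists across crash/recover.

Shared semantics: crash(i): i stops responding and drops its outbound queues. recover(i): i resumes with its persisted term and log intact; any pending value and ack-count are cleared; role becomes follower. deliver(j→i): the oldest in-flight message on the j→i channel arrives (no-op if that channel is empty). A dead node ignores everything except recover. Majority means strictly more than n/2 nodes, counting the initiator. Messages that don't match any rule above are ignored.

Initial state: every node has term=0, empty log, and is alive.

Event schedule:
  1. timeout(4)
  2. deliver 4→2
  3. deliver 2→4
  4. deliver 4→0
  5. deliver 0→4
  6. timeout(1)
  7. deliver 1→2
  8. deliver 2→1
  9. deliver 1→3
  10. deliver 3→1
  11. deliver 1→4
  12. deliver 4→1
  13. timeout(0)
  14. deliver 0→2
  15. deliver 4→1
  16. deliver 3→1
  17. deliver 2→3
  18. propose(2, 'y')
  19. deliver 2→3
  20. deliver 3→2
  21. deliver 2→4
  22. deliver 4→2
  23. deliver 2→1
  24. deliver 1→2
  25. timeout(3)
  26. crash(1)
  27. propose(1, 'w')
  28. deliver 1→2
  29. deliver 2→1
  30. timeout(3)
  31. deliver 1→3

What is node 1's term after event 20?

1

step 1 timeout(4): 4={cand,t=1,log=-}
step 2 deliver 4→2: 2={foll,t=1,log=-}
step 3 deliver 2→4: —
step 4 deliver 4→0: 0={foll,t=1,log=-}
step 5 deliver 0→4: 4={lead,t=1,log=-}
step 6 timeout(1): 1={cand,t=1,log=-}
step 7 deliver 1→2: —
step 8 deliver 2→1: —
step 9 deliver 1→3: 3={foll,t=1,log=-}
step 10 deliver 3→1: —
step 11 deliver 1→4: —
step 12 deliver 4→1: —
step 13 timeout(0): 0={cand,t=2,log=-}
step 14 deliver 0→2: 2={foll,t=2,log=-}
step 15 deliver 4→1: —
step 16 deliver 3→1: —
step 17 deliver 2→3: —
step 18 propose(2,'y'): —
step 19 deliver 2→3: —
step 20 deliver 3→2: —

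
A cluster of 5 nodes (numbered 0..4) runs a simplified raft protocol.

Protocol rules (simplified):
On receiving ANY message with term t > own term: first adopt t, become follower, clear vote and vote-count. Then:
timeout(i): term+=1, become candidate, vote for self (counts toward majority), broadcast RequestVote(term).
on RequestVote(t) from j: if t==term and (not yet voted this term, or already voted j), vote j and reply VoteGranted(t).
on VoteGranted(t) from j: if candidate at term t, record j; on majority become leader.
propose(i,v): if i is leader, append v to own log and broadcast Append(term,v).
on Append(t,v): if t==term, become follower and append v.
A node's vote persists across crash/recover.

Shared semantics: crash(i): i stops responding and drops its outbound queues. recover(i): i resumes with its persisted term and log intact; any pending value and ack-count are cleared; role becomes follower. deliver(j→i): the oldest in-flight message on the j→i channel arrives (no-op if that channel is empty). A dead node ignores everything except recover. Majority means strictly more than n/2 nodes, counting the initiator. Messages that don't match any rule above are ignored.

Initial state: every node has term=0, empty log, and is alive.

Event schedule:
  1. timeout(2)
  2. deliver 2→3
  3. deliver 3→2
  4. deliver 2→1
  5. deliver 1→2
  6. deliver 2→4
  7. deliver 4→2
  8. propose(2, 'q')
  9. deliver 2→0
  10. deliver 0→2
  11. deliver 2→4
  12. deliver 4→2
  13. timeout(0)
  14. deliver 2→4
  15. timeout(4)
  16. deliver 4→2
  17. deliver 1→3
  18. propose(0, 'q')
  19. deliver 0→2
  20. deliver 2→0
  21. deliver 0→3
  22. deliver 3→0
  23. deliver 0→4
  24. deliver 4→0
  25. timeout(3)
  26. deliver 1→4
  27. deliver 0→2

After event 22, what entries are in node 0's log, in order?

1. timeout(2):  <2:cand t1 ->
2. deliver 2→3:  <3:foll t1 ->
3. deliver 3→2:  nop
4. deliver 2→1:  <1:foll t1 ->
5. deliver 1→2:  <2:lead t1 ->
6. deliver 2→4:  <4:foll t1 ->
7. deliver 4→2:  nop
8. propose(2,'q'):  <2:lead t1 q>
9. deliver 2→0:  <0:foll t1 ->
10. deliver 0→2:  nop
11. deliver 2→4:  <4:foll t1 q>
12. deliver 4→2:  nop
13. timeout(0):  <0:cand t2 ->
14. deliver 2→4:  nop
15. timeout(4):  <4:cand t2 q>
16. deliver 4→2:  <2:foll t2 q>
17. deliver 1→3:  nop
18. propose(0,'q'):  nop
19. deliver 0→2:  nop
20. deliver 2→0:  nop
21. deliver 0→3:  <3:foll t2 ->
22. deliver 3→0:  nop

empty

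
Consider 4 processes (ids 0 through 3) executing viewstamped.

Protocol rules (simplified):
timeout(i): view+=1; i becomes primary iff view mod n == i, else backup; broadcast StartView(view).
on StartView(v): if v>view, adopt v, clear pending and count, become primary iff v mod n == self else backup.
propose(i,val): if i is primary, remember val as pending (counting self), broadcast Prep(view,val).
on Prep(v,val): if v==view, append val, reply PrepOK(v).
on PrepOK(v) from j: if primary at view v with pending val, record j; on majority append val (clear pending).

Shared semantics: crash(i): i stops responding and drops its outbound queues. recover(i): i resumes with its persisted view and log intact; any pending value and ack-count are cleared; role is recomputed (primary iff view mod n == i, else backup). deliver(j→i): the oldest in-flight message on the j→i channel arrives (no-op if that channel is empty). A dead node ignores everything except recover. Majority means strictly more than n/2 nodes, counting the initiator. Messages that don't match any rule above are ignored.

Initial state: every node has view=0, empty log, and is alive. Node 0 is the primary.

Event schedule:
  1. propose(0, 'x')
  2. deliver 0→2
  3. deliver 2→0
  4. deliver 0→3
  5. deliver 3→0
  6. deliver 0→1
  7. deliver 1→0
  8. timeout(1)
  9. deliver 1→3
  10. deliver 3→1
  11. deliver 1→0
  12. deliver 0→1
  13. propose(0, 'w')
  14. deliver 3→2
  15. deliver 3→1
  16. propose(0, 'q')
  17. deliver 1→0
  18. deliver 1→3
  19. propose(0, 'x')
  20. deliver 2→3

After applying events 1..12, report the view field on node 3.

1

e1 propose(0,'x'): ·
e2 deliver 0→2: 2[back,v=0,x]
e3 deliver 2→0: ·
e4 deliver 0→3: 3[back,v=0,x]
e5 deliver 3→0: 0[prim,v=0,x]
e6 deliver 0→1: 1[back,v=0,x]
e7 deliver 1→0: ·
e8 timeout(1): 1[prim,v=1,x]
e9 deliver 1→3: 3[back,v=1,x]
e10 deliver 3→1: ·
e11 deliver 1→0: 0[back,v=1,x]
e12 deliver 0→1: ·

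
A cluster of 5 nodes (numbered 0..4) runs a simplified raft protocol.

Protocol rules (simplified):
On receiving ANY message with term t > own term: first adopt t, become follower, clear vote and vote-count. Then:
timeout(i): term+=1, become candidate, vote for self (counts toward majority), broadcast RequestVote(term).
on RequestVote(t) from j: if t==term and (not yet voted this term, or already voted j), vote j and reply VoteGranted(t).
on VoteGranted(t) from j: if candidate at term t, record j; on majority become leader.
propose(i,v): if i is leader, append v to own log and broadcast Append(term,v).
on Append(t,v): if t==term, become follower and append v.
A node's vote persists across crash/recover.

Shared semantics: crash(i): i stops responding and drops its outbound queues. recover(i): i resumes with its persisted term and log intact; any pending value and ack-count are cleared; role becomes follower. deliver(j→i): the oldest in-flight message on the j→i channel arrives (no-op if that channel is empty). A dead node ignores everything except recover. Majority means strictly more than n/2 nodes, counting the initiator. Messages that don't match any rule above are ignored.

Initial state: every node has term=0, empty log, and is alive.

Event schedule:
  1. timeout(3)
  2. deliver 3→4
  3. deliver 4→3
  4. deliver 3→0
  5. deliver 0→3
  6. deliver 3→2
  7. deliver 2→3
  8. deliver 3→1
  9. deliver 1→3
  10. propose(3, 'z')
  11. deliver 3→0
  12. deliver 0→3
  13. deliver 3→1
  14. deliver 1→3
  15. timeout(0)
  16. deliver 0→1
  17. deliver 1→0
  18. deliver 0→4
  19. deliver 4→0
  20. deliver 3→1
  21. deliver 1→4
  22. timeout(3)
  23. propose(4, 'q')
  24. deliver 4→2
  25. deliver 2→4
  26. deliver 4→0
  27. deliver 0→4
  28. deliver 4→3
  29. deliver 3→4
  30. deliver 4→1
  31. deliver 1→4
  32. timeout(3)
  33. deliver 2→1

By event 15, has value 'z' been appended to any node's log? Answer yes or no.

yes

[1] timeout(3) → N3(cand t1 [-])
[2] deliver 3→4 → N4(foll t1 [-])
[3] deliver 4→3 → ∅
[4] deliver 3→0 → N0(foll t1 [-])
[5] deliver 0→3 → N3(lead t1 [-])
[6] deliver 3→2 → N2(foll t1 [-])
[7] deliver 2→3 → ∅
[8] deliver 3→1 → N1(foll t1 [-])
[9] deliver 1→3 → ∅
[10] propose(3,'z') → N3(lead t1 [z])
[11] deliver 3→0 → N0(foll t1 [z])
[12] deliver 0→3 → ∅
[13] deliver 3→1 → N1(foll t1 [z])
[14] deliver 1→3 → ∅
[15] timeout(0) → N0(cand t2 [z])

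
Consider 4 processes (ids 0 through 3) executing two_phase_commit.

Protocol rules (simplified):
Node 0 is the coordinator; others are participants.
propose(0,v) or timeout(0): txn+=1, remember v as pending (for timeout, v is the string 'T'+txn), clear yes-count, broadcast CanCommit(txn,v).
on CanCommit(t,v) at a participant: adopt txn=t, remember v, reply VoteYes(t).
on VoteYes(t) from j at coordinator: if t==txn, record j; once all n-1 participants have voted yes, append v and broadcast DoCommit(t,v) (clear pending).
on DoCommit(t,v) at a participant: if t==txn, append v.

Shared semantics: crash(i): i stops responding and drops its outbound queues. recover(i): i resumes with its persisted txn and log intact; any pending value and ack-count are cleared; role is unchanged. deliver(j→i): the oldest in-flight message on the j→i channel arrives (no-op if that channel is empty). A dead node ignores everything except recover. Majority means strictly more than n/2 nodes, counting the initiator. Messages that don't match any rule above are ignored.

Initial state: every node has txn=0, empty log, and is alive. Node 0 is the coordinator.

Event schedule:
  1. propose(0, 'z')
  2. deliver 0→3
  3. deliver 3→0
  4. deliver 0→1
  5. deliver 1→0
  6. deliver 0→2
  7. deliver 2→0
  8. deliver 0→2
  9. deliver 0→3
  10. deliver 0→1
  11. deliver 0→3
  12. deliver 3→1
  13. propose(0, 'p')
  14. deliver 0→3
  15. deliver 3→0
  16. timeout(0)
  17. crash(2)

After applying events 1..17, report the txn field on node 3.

1. propose(0,'z'):  <0:coor t1 ->
2. deliver 0→3:  <3:part t1 ->
3. deliver 3→0:  nop
4. deliver 0→1:  <1:part t1 ->
5. deliver 1→0:  nop
6. deliver 0→2:  <2:part t1 ->
7. deliver 2→0:  <0:coor t1 z>
8. deliver 0→2:  <2:part t1 z>
9. deliver 0→3:  <3:part t1 z>
10. deliver 0→1:  <1:part t1 z>
11. deliver 0→3:  nop
12. deliver 3→1:  nop
13. propose(0,'p'):  <0:coor t2 z>
14. deliver 0→3:  <3:part t2 z>
15. deliver 3→0:  nop
16. timeout(0):  <0:coor t3 z>
17. crash(2):  <2:✗part t1 z>

2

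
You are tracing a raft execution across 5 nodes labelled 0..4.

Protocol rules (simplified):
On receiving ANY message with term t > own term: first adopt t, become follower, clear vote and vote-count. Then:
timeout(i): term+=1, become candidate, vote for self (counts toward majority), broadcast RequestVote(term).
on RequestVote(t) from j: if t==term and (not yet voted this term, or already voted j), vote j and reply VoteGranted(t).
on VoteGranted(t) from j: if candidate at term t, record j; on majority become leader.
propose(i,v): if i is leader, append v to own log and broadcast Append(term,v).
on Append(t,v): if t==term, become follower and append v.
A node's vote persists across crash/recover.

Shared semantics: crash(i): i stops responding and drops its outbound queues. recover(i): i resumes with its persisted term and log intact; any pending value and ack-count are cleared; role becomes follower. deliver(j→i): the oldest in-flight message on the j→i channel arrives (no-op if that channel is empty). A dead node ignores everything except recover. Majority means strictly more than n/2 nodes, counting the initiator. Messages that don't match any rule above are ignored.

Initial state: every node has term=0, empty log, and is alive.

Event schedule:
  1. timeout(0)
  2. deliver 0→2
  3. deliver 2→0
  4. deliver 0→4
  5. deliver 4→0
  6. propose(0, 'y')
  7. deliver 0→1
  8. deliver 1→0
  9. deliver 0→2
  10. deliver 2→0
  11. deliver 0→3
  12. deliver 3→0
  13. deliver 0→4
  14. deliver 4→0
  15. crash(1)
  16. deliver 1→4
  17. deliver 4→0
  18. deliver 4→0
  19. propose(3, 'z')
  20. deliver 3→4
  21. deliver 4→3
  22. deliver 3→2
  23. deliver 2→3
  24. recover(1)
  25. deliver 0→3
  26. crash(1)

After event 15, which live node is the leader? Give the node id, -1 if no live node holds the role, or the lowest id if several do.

e1 timeout(0): 0[cand,t=1,-]
e2 deliver 0→2: 2[foll,t=1,-]
e3 deliver 2→0: ·
e4 deliver 0→4: 4[foll,t=1,-]
e5 deliver 4→0: 0[lead,t=1,-]
e6 propose(0,'y'): 0[lead,t=1,y]
e7 deliver 0→1: 1[foll,t=1,-]
e8 deliver 1→0: ·
e9 deliver 0→2: 2[foll,t=1,y]
e10 deliver 2→0: ·
e11 deliver 0→3: 3[foll,t=1,-]
e12 deliver 3→0: ·
e13 deliver 0→4: 4[foll,t=1,y]
e14 deliver 4→0: ·
e15 crash(1): 1[✗foll,t=1,-]

0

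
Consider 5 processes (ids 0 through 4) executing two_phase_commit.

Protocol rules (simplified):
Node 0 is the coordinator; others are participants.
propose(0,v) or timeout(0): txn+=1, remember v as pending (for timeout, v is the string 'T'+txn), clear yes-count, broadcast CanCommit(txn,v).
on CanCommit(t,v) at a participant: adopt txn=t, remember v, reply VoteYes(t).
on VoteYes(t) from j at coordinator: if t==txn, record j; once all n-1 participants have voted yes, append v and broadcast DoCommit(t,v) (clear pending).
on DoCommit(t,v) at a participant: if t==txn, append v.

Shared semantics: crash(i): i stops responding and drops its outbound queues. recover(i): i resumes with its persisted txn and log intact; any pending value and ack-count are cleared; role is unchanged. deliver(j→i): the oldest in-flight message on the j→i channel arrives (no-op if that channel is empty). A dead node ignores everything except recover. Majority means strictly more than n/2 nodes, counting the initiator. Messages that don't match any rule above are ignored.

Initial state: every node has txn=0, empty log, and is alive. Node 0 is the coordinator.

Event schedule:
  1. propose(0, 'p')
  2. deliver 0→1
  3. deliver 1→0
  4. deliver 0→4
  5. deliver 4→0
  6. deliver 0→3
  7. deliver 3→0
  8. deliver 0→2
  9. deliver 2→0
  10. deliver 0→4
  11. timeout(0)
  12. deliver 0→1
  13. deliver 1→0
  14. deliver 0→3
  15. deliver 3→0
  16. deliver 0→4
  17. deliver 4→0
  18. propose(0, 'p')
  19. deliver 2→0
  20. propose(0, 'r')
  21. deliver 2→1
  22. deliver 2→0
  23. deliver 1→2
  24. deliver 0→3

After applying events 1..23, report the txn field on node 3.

1

1. propose(0,'p'):  <0:coor t1 ->
2. deliver 0→1:  <1:part t1 ->
3. deliver 1→0:  nop
4. deliver 0→4:  <4:part t1 ->
5. deliver 4→0:  nop
6. deliver 0→3:  <3:part t1 ->
7. deliver 3→0:  nop
8. deliver 0→2:  <2:part t1 ->
9. deliver 2→0:  <0:coor t1 p>
10. deliver 0→4:  <4:part t1 p>
11. timeout(0):  <0:coor t2 p>
12. deliver 0→1:  <1:part t1 p>
13. deliver 1→0:  nop
14. deliver 0→3:  <3:part t1 p>
15. deliver 3→0:  nop
16. deliver 0→4:  <4:part t2 p>
17. deliver 4→0:  nop
18. propose(0,'p'):  <0:coor t3 p>
19. deliver 2→0:  nop
20. propose(0,'r'):  <0:coor t4 p>
21. deliver 2→1:  nop
22. deliver 2→0:  nop
23. deliver 1→2:  nop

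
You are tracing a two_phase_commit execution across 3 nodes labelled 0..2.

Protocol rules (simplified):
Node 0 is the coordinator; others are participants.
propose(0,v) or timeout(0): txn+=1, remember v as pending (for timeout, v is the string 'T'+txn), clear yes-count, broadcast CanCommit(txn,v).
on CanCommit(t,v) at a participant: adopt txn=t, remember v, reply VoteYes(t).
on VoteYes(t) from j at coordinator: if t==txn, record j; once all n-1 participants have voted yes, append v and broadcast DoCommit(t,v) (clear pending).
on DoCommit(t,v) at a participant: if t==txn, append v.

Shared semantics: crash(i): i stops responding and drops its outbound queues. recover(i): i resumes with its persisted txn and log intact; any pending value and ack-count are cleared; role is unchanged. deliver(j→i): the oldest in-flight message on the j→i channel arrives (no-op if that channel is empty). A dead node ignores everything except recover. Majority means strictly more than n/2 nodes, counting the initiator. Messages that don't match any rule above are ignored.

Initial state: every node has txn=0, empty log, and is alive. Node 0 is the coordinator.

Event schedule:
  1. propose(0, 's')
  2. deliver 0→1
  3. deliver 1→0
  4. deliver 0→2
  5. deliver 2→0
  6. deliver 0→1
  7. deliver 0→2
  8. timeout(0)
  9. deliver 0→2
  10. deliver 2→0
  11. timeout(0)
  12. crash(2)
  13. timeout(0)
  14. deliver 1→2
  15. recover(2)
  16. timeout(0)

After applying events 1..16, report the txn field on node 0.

5

[1] propose(0,'s') → N0(coor t1 [-])
[2] deliver 0→1 → N1(part t1 [-])
[3] deliver 1→0 → ∅
[4] deliver 0→2 → N2(part t1 [-])
[5] deliver 2→0 → N0(coor t1 [s])
[6] deliver 0→1 → N1(part t1 [s])
[7] deliver 0→2 → N2(part t1 [s])
[8] timeout(0) → N0(coor t2 [s])
[9] deliver 0→2 → N2(part t2 [s])
[10] deliver 2→0 → ∅
[11] timeout(0) → N0(coor t3 [s])
[12] crash(2) → N2(✗part t2 [s])
[13] timeout(0) → N0(coor t4 [s])
[14] deliver 1→2 → ∅
[15] recover(2) → N2(part t2 [s])
[16] timeout(0) → N0(coor t5 [s])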